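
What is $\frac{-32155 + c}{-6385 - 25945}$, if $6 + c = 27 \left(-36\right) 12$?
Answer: $\frac{8765}{6466} \approx 1.3556$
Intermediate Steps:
$c = -11670$ ($c = -6 + 27 \left(-36\right) 12 = -6 - 11664 = -11670$)
$\frac{-32155 + c}{-6385 - 25945} = \frac{-32155 - 11670}{-6385 - 25945} = - \frac{43825}{-32330} = \left(-43825\right) \left(- \frac{1}{32330}\right) = \frac{8765}{6466}$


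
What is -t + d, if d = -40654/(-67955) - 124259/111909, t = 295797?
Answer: -2249473849044574/7604776095 ≈ -2.9580e+5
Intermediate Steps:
d = -3894471859/7604776095 (d = -40654*(-1/67955) - 124259*1/111909 = 40654/67955 - 124259/111909 = -3894471859/7604776095 ≈ -0.51211)
-t + d = -1*295797 - 3894471859/7604776095 = -295797 - 3894471859/7604776095 = -2249473849044574/7604776095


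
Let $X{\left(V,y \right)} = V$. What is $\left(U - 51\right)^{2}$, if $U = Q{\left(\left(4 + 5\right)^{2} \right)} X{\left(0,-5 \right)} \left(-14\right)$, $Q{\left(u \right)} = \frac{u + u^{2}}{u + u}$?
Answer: $2601$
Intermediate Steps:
$Q{\left(u \right)} = \frac{u + u^{2}}{2 u}$
$U = 0$ ($U = \left(\frac{1}{2} + \frac{\left(4 + 5\right)^{2}}{2}\right) 0 \left(-14\right) = \left(\frac{1}{2} + \frac{9^{2}}{2}\right) 0 \left(-14\right) = \left(\frac{1}{2} + \frac{1}{2} \cdot 81\right) 0 \left(-14\right) = \left(\frac{1}{2} + \frac{81}{2}\right) 0 \left(-14\right) = 41 \cdot 0 \left(-14\right) = 0 \left(-14\right) = 0$)
$\left(U - 51\right)^{2} = \left(0 - 51\right)^{2} = \left(-51\right)^{2} = 2601$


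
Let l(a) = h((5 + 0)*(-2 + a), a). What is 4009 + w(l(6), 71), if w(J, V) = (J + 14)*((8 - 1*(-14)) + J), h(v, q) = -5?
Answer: 4162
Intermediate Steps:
l(a) = -5
w(J, V) = (14 + J)*(22 + J) (w(J, V) = (14 + J)*((8 + 14) + J) = (14 + J)*(22 + J))
4009 + w(l(6), 71) = 4009 + (308 + (-5)² + 36*(-5)) = 4009 + (308 + 25 - 180) = 4009 + 153 = 4162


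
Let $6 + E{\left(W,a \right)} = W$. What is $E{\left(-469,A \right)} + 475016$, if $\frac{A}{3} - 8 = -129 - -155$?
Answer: $474541$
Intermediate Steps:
$A = 102$ ($A = 24 + 3 \left(-129 - -155\right) = 24 + 3 \left(-129 + 155\right) = 24 + 3 \cdot 26 = 24 + 78 = 102$)
$E{\left(W,a \right)} = -6 + W$
$E{\left(-469,A \right)} + 475016 = \left(-6 - 469\right) + 475016 = -475 + 475016 = 474541$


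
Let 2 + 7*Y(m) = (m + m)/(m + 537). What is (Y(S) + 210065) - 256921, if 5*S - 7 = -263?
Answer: -796697938/17003 ≈ -46856.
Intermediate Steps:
S = -256/5 (S = 7/5 + (⅕)*(-263) = 7/5 - 263/5 = -256/5 ≈ -51.200)
Y(m) = -2/7 + 2*m/(7*(537 + m)) (Y(m) = -2/7 + ((m + m)/(m + 537))/7 = -2/7 + ((2*m)/(537 + m))/7 = -2/7 + (2*m/(537 + m))/7 = -2/7 + 2*m/(7*(537 + m)))
(Y(S) + 210065) - 256921 = (-1074/(3759 + 7*(-256/5)) + 210065) - 256921 = (-1074/(3759 - 1792/5) + 210065) - 256921 = (-1074/17003/5 + 210065) - 256921 = (-1074*5/17003 + 210065) - 256921 = (-5370/17003 + 210065) - 256921 = 3571729825/17003 - 256921 = -796697938/17003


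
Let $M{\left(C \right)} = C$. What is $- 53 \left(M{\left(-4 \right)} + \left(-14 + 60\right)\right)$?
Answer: $-2226$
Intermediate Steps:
$- 53 \left(M{\left(-4 \right)} + \left(-14 + 60\right)\right) = - 53 \left(-4 + \left(-14 + 60\right)\right) = - 53 \left(-4 + 46\right) = \left(-53\right) 42 = -2226$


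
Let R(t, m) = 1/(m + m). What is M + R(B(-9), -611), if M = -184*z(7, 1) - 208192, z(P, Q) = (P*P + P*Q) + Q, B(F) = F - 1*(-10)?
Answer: -267226961/1222 ≈ -2.1868e+5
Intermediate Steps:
B(F) = 10 + F (B(F) = F + 10 = 10 + F)
R(t, m) = 1/(2*m)
z(P, Q) = Q + P² + P*Q (z(P, Q) = (P² + P*Q) + Q = Q + P² + P*Q)
M = -218680 (M = -184*(1 + 7² + 7*1) - 208192 = -184*(1 + 49 + 7) - 208192 = -184*57 - 208192 = -10488 - 208192 = -218680)
M + R(B(-9), -611) = -218680 + (½)/(-611) = -218680 + (½)*(-1/611) = -218680 - 1/1222 = -267226961/1222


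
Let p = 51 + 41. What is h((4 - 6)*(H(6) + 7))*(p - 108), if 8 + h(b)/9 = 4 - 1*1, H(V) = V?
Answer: 720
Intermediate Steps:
p = 92
h(b) = -45 (h(b) = -72 + 9*(4 - 1*1) = -72 + 9*(4 - 1) = -72 + 9*3 = -72 + 27 = -45)
h((4 - 6)*(H(6) + 7))*(p - 108) = -45*(92 - 108) = -45*(-16) = 720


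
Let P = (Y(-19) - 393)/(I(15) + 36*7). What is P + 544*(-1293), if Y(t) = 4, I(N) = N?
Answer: -187806053/267 ≈ -7.0339e+5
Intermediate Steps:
P = -389/267 (P = (4 - 393)/(15 + 36*7) = -389/(15 + 252) = -389/267 ≈ -1.4569)
P + 544*(-1293) = -389/267 + 544*(-1293) = -389/267 - 703392 = -187806053/267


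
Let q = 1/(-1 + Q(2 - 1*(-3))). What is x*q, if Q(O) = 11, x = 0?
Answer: 0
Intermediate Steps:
q = ⅒ (q = 1/(-1 + 11) = 1/10 = ⅒ ≈ 0.10000)
x*q = 0*(⅒) = 0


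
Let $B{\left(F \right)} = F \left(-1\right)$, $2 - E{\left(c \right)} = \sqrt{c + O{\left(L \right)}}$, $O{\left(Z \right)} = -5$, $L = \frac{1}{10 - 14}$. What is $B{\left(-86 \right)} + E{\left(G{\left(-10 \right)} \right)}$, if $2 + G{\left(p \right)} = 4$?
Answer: $88 - i \sqrt{3} \approx 88.0 - 1.732 i$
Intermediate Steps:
$L = - \frac{1}{4}$ ($L = \frac{1}{-4} = - \frac{1}{4} \approx -0.25$)
$G{\left(p \right)} = 2$ ($G{\left(p \right)} = -2 + 4 = 2$)
$E{\left(c \right)} = 2 - \sqrt{-5 + c}$ ($E{\left(c \right)} = 2 - \sqrt{c - 5} = 2 - \sqrt{-5 + c}$)
$B{\left(F \right)} = - F$
$B{\left(-86 \right)} + E{\left(G{\left(-10 \right)} \right)} = \left(-1\right) \left(-86\right) + \left(2 - \sqrt{-5 + 2}\right) = 86 + \left(2 - \sqrt{-3}\right) = 86 + \left(2 - i \sqrt{3}\right) = 88 - i \sqrt{3}$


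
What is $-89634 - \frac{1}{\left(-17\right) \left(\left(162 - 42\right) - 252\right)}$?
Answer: $- \frac{201138697}{2244} \approx -89634.0$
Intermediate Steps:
$-89634 - \frac{1}{\left(-17\right) \left(\left(162 - 42\right) - 252\right)} = -89634 - \frac{1}{\left(-17\right) \left(120 - 252\right)} = -89634 - \frac{1}{\left(-17\right) \left(-132\right)} = -89634 - \frac{1}{2244} = - \frac{201138697}{2244}$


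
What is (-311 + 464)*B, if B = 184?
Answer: 28152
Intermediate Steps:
(-311 + 464)*B = (-311 + 464)*184 = 153*184 = 28152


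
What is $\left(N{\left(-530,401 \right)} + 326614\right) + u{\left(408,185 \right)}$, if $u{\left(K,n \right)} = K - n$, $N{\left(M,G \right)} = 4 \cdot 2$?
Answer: $326845$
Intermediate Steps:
$N{\left(M,G \right)} = 8$
$\left(N{\left(-530,401 \right)} + 326614\right) + u{\left(408,185 \right)} = \left(8 + 326614\right) + \left(408 - 185\right) = 326622 + \left(408 - 185\right) = 326622 + 223 = 326845$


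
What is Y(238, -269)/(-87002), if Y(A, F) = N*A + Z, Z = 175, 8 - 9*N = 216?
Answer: 1169/19098 ≈ 0.061211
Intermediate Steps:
N = -208/9 (N = 8/9 - 1/9*216 = 8/9 - 24 = -208/9 ≈ -23.111)
Y(A, F) = 175 - 208*A/9 (Y(A, F) = -208*A/9 + 175 = 175 - 208*A/9)
Y(238, -269)/(-87002) = (175 - 208/9*238)/(-87002) = (175 - 49504/9)*(-1/87002) = -47929/9*(-1/87002) = 1169/19098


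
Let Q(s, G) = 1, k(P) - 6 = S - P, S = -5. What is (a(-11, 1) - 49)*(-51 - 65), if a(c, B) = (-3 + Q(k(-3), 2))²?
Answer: 5220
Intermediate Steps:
k(P) = 1 - P (k(P) = 6 + (-5 - P) = 1 - P)
a(c, B) = 4 (a(c, B) = (-3 + 1)² = (-2)² = 4)
(a(-11, 1) - 49)*(-51 - 65) = (4 - 49)*(-51 - 65) = -45*(-116) = 5220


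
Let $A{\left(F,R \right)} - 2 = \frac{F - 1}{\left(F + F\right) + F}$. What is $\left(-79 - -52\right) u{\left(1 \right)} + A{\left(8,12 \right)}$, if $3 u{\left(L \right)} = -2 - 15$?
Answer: $\frac{3727}{24} \approx 155.29$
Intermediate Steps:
$u{\left(L \right)} = - \frac{17}{3}$ ($u{\left(L \right)} = \frac{-2 - 15}{3} = \frac{1}{3} \left(-17\right) = - \frac{17}{3}$)
$A{\left(F,R \right)} = 2 + \frac{-1 + F}{3 F}$ ($A{\left(F,R \right)} = 2 + \frac{F - 1}{\left(F + F\right) + F} = 2 + \frac{-1 + F}{2 F + F} = 2 + \frac{-1 + F}{3 F}$)
$\left(-79 - -52\right) u{\left(1 \right)} + A{\left(8,12 \right)} = \left(-79 - -52\right) \left(- \frac{17}{3}\right) + \frac{-1 + 7 \cdot 8}{3 \cdot 8} = \left(-79 + 52\right) \left(- \frac{17}{3}\right) + \frac{1}{3} \cdot \frac{1}{8} \left(-1 + 56\right) = \left(-27\right) \left(- \frac{17}{3}\right) + \frac{1}{3} \cdot \frac{1}{8} \cdot 55 = 153 + \frac{55}{24} = \frac{3727}{24}$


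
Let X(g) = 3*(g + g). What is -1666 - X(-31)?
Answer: -1480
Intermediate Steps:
X(g) = 6*g (X(g) = 3*(2*g) = 6*g)
-1666 - X(-31) = -1666 - 6*(-31) = -1666 - 1*(-186) = -1666 + 186 = -1480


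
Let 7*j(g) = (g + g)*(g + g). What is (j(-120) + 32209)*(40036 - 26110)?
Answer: 3941935338/7 ≈ 5.6313e+8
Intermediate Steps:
j(g) = 4*g²/7 (j(g) = ((g + g)*(g + g))/7 = ((2*g)*(2*g))/7 = (4*g²)/7 = 4*g²/7)
(j(-120) + 32209)*(40036 - 26110) = ((4/7)*(-120)² + 32209)*(40036 - 26110) = ((4/7)*14400 + 32209)*13926 = (57600/7 + 32209)*13926 = (283063/7)*13926 = 3941935338/7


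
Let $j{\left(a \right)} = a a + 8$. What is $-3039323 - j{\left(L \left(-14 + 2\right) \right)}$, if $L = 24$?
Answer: $-3122275$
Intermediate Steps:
$j{\left(a \right)} = 8 + a^{2}$ ($j{\left(a \right)} = a^{2} + 8 = 8 + a^{2}$)
$-3039323 - j{\left(L \left(-14 + 2\right) \right)} = -3039323 - \left(8 + \left(24 \left(-14 + 2\right)\right)^{2}\right) = -3039323 - \left(8 + \left(24 \left(-12\right)\right)^{2}\right) = -3039323 - \left(8 + \left(-288\right)^{2}\right) = -3039323 - \left(8 + 82944\right) = -3039323 - 82952 = -3122275$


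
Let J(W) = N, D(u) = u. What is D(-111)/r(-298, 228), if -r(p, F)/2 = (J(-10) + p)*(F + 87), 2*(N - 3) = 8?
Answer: -37/61110 ≈ -0.00060547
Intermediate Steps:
N = 7 (N = 3 + (1/2)*8 = 3 + 4 = 7)
J(W) = 7
r(p, F) = -2*(7 + p)*(87 + F) (r(p, F) = -2*(7 + p)*(F + 87) = -2*(7 + p)*(87 + F))
D(-111)/r(-298, 228) = -111/(-1218 - 174*(-298) - 14*228 - 2*228*(-298)) = -111/(-1218 + 51852 - 3192 + 135888) = -111/183330 = -111*1/183330 = -37/61110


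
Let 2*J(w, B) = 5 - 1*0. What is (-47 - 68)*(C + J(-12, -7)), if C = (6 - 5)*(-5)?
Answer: 575/2 ≈ 287.50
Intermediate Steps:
J(w, B) = 5/2 (J(w, B) = (5 - 1*0)/2 = (5 + 0)/2 = (½)*5 = 5/2)
C = -5 (C = 1*(-5) = -5)
(-47 - 68)*(C + J(-12, -7)) = (-47 - 68)*(-5 + 5/2) = -115*(-5/2) = 575/2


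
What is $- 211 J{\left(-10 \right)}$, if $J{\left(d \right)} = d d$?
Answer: $-21100$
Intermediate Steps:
$J{\left(d \right)} = d^{2}$
$- 211 J{\left(-10 \right)} = - 211 \left(-10\right)^{2} = \left(-211\right) 100 = -21100$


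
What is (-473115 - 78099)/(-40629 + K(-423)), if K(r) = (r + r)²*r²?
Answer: -183738/42687435845 ≈ -4.3043e-6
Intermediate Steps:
K(r) = 4*r⁴ (K(r) = (2*r)²*r² = (4*r²)*r² = 4*r⁴)
(-473115 - 78099)/(-40629 + K(-423)) = (-473115 - 78099)/(-40629 + 4*(-423)⁴) = -551214/(-40629 + 4*32015587041) = -551214/(-40629 + 128062348164) = -551214/128062307535 = -551214*1/128062307535 = -183738/42687435845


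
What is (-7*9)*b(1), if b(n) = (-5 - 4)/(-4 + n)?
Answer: -189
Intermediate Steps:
b(n) = -9/(-4 + n)
(-7*9)*b(1) = (-7*9)*(-9/(-4 + 1)) = -(-567)/(-3) = -(-567)*(-1)/3 = -63*3 = -189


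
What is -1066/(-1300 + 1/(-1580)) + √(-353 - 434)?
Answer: 1684280/2054001 + I*√787 ≈ 0.82 + 28.054*I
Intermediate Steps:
-1066/(-1300 + 1/(-1580)) + √(-353 - 434) = -1066/(-1300 - 1/1580) + √(-787) = -1066/(-2054001/1580) + I*√787 = -1580/2054001*(-1066) + I*√787 = 1684280/2054001 + I*√787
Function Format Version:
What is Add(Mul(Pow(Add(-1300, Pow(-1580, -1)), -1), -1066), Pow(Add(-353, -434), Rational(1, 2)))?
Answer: Add(Rational(1684280, 2054001), Mul(I, Pow(787, Rational(1, 2)))) ≈ Add(0.82000, Mul(28.054, I))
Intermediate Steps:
Add(Mul(Pow(Add(-1300, Pow(-1580, -1)), -1), -1066), Pow(Add(-353, -434), Rational(1, 2))) = Add(Mul(Pow(Add(-1300, Rational(-1, 1580)), -1), -1066), Pow(-787, Rational(1, 2))) = Add(Mul(Pow(Rational(-2054001, 1580), -1), -1066), Mul(I, Pow(787, Rational(1, 2)))) = Add(Mul(Rational(-1580, 2054001), -1066), Mul(I, Pow(787, Rational(1, 2)))) = Add(Rational(1684280, 2054001), Mul(I, Pow(787, Rational(1, 2))))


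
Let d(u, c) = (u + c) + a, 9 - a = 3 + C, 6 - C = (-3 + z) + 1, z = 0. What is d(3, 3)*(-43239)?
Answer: -172956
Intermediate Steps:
C = 8 (C = 6 - ((-3 + 0) + 1) = 6 - (-3 + 1) = 6 - 1*(-2) = 6 + 2 = 8)
a = -2 (a = 9 - (3 + 8) = 9 - 1*11 = 9 - 11 = -2)
d(u, c) = -2 + c + u (d(u, c) = (u + c) - 2 = (c + u) - 2 = -2 + c + u)
d(3, 3)*(-43239) = (-2 + 3 + 3)*(-43239) = 4*(-43239) = -172956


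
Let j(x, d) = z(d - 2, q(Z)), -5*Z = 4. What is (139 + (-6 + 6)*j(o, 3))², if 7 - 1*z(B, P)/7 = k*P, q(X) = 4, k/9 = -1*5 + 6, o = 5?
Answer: 19321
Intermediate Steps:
Z = -⅘ (Z = -⅕*4 = -⅘ ≈ -0.80000)
k = 9 (k = 9*(-1*5 + 6) = 9*(-5 + 6) = 9*1 = 9)
z(B, P) = 49 - 63*P
j(x, d) = -203 (j(x, d) = 49 - 63*4 = 49 - 252 = -203)
(139 + (-6 + 6)*j(o, 3))² = (139 + (-6 + 6)*(-203))² = (139 + 0*(-203))² = (139 + 0)² = 139² = 19321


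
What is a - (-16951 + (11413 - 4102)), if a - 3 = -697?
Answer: 8946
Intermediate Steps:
a = -694 (a = 3 - 697 = -694)
a - (-16951 + (11413 - 4102)) = -694 - (-16951 + (11413 - 4102)) = -694 - (-16951 + 7311) = -694 - 1*(-9640) = -694 + 9640 = 8946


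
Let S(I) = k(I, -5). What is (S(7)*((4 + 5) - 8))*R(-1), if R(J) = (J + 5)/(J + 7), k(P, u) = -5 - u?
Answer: 0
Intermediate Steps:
S(I) = 0 (S(I) = -5 - 1*(-5) = -5 + 5 = 0)
R(J) = (5 + J)/(7 + J)
(S(7)*((4 + 5) - 8))*R(-1) = (0*((4 + 5) - 8))*((5 - 1)/(7 - 1)) = (0*(9 - 8))*(4/6) = (0*1)*((⅙)*4) = 0*(⅔) = 0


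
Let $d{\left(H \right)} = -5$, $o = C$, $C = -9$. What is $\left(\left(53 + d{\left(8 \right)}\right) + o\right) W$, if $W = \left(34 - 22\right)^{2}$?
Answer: $5616$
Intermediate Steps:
$o = -9$
$W = 144$ ($W = 12^{2} = 144$)
$\left(\left(53 + d{\left(8 \right)}\right) + o\right) W = \left(\left(53 - 5\right) - 9\right) 144 = \left(48 - 9\right) 144 = 39 \cdot 144 = 5616$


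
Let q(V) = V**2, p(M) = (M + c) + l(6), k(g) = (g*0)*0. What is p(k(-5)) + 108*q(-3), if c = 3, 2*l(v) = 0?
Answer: 975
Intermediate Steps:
l(v) = 0 (l(v) = (1/2)*0 = 0)
k(g) = 0 (k(g) = 0*0 = 0)
p(M) = 3 + M (p(M) = (M + 3) + 0 = (3 + M) + 0 = 3 + M)
p(k(-5)) + 108*q(-3) = (3 + 0) + 108*(-3)**2 = 3 + 108*9 = 3 + 972 = 975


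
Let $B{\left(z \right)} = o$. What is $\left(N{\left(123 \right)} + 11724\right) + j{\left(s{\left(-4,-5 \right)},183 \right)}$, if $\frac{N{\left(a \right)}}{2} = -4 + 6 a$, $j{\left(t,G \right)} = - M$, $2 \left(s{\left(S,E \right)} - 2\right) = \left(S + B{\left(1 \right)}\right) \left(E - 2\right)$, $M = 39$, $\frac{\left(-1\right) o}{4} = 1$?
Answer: $13153$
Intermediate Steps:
$o = -4$ ($o = \left(-4\right) 1 = -4$)
$B{\left(z \right)} = -4$
$s{\left(S,E \right)} = 2 + \frac{\left(-4 + S\right) \left(-2 + E\right)}{2}$ ($s{\left(S,E \right)} = 2 + \frac{\left(S - 4\right) \left(E - 2\right)}{2} = 2 + \frac{\left(-4 + S\right) \left(-2 + E\right)}{2}$)
$j{\left(t,G \right)} = -39$ ($j{\left(t,G \right)} = \left(-1\right) 39 = -39$)
$N{\left(a \right)} = -8 + 12 a$ ($N{\left(a \right)} = 2 \left(-4 + 6 a\right) = -8 + 12 a$)
$\left(N{\left(123 \right)} + 11724\right) + j{\left(s{\left(-4,-5 \right)},183 \right)} = \left(\left(-8 + 12 \cdot 123\right) + 11724\right) - 39 = \left(\left(-8 + 1476\right) + 11724\right) - 39 = \left(1468 + 11724\right) - 39 = 13192 - 39 = 13153$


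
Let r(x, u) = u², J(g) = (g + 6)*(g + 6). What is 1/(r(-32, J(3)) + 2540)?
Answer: 1/9101 ≈ 0.00010988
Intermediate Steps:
J(g) = (6 + g)² (J(g) = (6 + g)*(6 + g) = (6 + g)²)
1/(r(-32, J(3)) + 2540) = 1/(((6 + 3)²)² + 2540) = 1/((9²)² + 2540) = 1/(81² + 2540) = 1/(6561 + 2540) = 1/9101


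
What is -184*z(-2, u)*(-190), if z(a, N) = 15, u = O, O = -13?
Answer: 524400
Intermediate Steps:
u = -13
-184*z(-2, u)*(-190) = -184*15*(-190) = -2760*(-190) = 524400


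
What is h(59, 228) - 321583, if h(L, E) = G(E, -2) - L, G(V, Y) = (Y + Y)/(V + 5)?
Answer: -74942590/233 ≈ -3.2164e+5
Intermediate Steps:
G(V, Y) = 2*Y/(5 + V) (G(V, Y) = (2*Y)/(5 + V) = 2*Y/(5 + V))
h(L, E) = -L - 4/(5 + E) (h(L, E) = 2*(-2)/(5 + E) - L = -4/(5 + E) - L = -L - 4/(5 + E))
h(59, 228) - 321583 = (-4 - 1*59*(5 + 228))/(5 + 228) - 321583 = (-4 - 1*59*233)/233 - 321583 = (-4 - 13747)/233 - 321583 = (1/233)*(-13751) - 321583 = -13751/233 - 321583 = -74942590/233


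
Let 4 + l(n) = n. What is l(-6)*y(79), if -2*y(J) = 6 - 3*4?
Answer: -30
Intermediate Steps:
l(n) = -4 + n
y(J) = 3 (y(J) = -(6 - 3*4)/2 = -(6 - 12)/2 = -½*(-6) = 3)
l(-6)*y(79) = (-4 - 6)*3 = -10*3 = -30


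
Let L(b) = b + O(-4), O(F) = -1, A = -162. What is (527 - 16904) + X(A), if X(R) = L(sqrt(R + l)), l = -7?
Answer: -16378 + 13*I ≈ -16378.0 + 13.0*I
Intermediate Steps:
L(b) = -1 + b (L(b) = b - 1 = -1 + b)
X(R) = -1 + sqrt(-7 + R) (X(R) = -1 + sqrt(R - 7) = -1 + sqrt(-7 + R))
(527 - 16904) + X(A) = (527 - 16904) + (-1 + sqrt(-7 - 162)) = -16377 + (-1 + sqrt(-169)) = -16377 + (-1 + 13*I) = -16378 + 13*I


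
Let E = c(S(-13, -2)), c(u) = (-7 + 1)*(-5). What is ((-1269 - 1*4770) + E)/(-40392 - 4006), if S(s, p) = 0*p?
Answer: 6009/44398 ≈ 0.13534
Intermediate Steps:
S(s, p) = 0
c(u) = 30 (c(u) = -6*(-5) = 30)
E = 30
((-1269 - 1*4770) + E)/(-40392 - 4006) = ((-1269 - 1*4770) + 30)/(-40392 - 4006) = ((-1269 - 4770) + 30)/(-44398) = (-6039 + 30)*(-1/44398) = -6009*(-1/44398) = 6009/44398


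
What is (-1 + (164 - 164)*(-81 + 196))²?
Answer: 1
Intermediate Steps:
(-1 + (164 - 164)*(-81 + 196))² = (-1 + 0*115)² = (-1 + 0)² = (-1)² = 1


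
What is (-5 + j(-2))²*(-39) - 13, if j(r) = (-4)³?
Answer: -185692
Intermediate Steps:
j(r) = -64
(-5 + j(-2))²*(-39) - 13 = (-5 - 64)²*(-39) - 13 = (-69)²*(-39) - 13 = 4761*(-39) - 13 = -185679 - 13 = -185692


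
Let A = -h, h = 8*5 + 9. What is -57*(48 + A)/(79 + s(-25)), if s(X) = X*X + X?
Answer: 57/679 ≈ 0.083947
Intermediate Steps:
s(X) = X + X² (s(X) = X² + X = X + X²)
h = 49 (h = 40 + 9 = 49)
A = -49 (A = -1*49 = -49)
-57*(48 + A)/(79 + s(-25)) = -57*(48 - 49)/(79 - 25*(1 - 25)) = -(-57)/(79 - 25*(-24)) = -(-57)/(79 + 600) = -(-57)/679 = -57*(-1/679) = 57/679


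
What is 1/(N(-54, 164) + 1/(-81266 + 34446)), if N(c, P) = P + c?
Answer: 46820/5150199 ≈ 0.0090909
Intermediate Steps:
1/(N(-54, 164) + 1/(-81266 + 34446)) = 1/((164 - 54) + 1/(-81266 + 34446)) = 1/(110 + 1/(-46820)) = 1/(110 - 1/46820) = 1/(5150199/46820) = 46820/5150199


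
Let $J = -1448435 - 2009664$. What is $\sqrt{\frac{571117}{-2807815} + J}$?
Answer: $\frac{i \sqrt{27263049208943277630}}{2807815} \approx 1859.6 i$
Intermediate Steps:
$J = -3458099$
$\sqrt{\frac{571117}{-2807815} + J} = \sqrt{\frac{571117}{-2807815} - 3458099} = \sqrt{571117 \left(- \frac{1}{2807815}\right) - 3458099} = \sqrt{- \frac{571117}{2807815} - 3458099} = \sqrt{- \frac{9709702814802}{2807815}} = \frac{i \sqrt{27263049208943277630}}{2807815}$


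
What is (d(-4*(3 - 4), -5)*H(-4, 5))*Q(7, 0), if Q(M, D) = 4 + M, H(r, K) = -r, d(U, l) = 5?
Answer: 220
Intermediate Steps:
(d(-4*(3 - 4), -5)*H(-4, 5))*Q(7, 0) = (5*(-1*(-4)))*(4 + 7) = (5*4)*11 = 20*11 = 220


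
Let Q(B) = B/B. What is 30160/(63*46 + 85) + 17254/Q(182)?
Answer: 51498842/2983 ≈ 17264.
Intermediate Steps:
Q(B) = 1
30160/(63*46 + 85) + 17254/Q(182) = 30160/(63*46 + 85) + 17254/1 = 30160/(2898 + 85) + 17254*1 = 30160/2983 + 17254 = 51498842/2983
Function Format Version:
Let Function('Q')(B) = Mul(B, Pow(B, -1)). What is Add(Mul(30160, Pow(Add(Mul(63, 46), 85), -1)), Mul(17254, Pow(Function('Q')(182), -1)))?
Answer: Rational(51498842, 2983) ≈ 17264.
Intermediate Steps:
Function('Q')(B) = 1
Add(Mul(30160, Pow(Add(Mul(63, 46), 85), -1)), Mul(17254, Pow(Function('Q')(182), -1))) = Add(Mul(30160, Pow(Add(Mul(63, 46), 85), -1)), Mul(17254, Pow(1, -1))) = Add(Mul(30160, Pow(Add(2898, 85), -1)), Mul(17254, 1)) = Add(Mul(30160, Pow(2983, -1)), 17254) = Add(Mul(30160, Rational(1, 2983)), 17254) = Add(Rational(30160, 2983), 17254) = Rational(51498842, 2983)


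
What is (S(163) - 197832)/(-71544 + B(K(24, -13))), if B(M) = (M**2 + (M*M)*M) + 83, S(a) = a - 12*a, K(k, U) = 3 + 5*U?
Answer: 39925/61189 ≈ 0.65249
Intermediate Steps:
S(a) = -11*a
B(M) = 83 + M**2 + M**3 (B(M) = (M**2 + M**2*M) + 83 = (M**2 + M**3) + 83 = 83 + M**2 + M**3)
(S(163) - 197832)/(-71544 + B(K(24, -13))) = (-11*163 - 197832)/(-71544 + (83 + (3 + 5*(-13))**2 + (3 + 5*(-13))**3)) = (-1793 - 197832)/(-71544 + (83 + (3 - 65)**2 + (3 - 65)**3)) = -199625/(-71544 + (83 + (-62)**2 + (-62)**3)) = -199625/(-71544 + (83 + 3844 - 238328)) = -199625/(-71544 - 234401) = -199625/(-305945) = -199625*(-1/305945) = 39925/61189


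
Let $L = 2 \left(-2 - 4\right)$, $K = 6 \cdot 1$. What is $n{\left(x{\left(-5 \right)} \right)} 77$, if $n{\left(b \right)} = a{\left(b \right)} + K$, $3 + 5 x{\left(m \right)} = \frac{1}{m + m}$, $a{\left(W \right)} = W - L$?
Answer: $\frac{66913}{50} \approx 1338.3$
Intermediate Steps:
$K = 6$
$L = -12$ ($L = 2 \left(-6\right) = -12$)
$a{\left(W \right)} = 12 + W$ ($a{\left(W \right)} = W - -12 = W + 12 = 12 + W$)
$x{\left(m \right)} = - \frac{3}{5} + \frac{1}{10 m}$ ($x{\left(m \right)} = - \frac{3}{5} + \frac{1}{5 \left(m + m\right)} = - \frac{3}{5} + \frac{1}{5 \cdot 2 m} = - \frac{3}{5} + \frac{\frac{1}{2} \frac{1}{m}}{5} = - \frac{3}{5} + \frac{1}{10 m}$)
$n{\left(b \right)} = 18 + b$ ($n{\left(b \right)} = \left(12 + b\right) + 6 = 18 + b$)
$n{\left(x{\left(-5 \right)} \right)} 77 = \left(18 + \frac{1 - -30}{10 \left(-5\right)}\right) 77 = \left(18 + \frac{1}{10} \left(- \frac{1}{5}\right) \left(1 + 30\right)\right) 77 = \left(18 + \frac{1}{10} \left(- \frac{1}{5}\right) 31\right) 77 = \left(18 - \frac{31}{50}\right) 77 = \frac{869}{50} \cdot 77 = \frac{66913}{50}$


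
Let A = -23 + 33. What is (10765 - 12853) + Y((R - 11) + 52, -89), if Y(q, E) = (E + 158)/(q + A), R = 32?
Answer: -173235/83 ≈ -2087.2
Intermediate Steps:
A = 10
Y(q, E) = (158 + E)/(10 + q) (Y(q, E) = (E + 158)/(q + 10) = (158 + E)/(10 + q))
(10765 - 12853) + Y((R - 11) + 52, -89) = (10765 - 12853) + (158 - 89)/(10 + ((32 - 11) + 52)) = -2088 + 69/(10 + (21 + 52)) = -2088 + 69/(10 + 73) = -2088 + 69/83 = -173235/83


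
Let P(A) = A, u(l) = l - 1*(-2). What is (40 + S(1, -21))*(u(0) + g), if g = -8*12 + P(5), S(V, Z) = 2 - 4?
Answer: -3382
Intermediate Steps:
S(V, Z) = -2
u(l) = 2 + l (u(l) = l + 2 = 2 + l)
g = -91 (g = -8*12 + 5 = -96 + 5 = -91)
(40 + S(1, -21))*(u(0) + g) = (40 - 2)*((2 + 0) - 91) = 38*(2 - 91) = 38*(-89) = -3382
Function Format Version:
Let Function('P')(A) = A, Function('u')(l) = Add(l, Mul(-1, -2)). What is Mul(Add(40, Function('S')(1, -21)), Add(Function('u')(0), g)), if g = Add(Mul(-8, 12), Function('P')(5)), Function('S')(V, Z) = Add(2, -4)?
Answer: -3382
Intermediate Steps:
Function('S')(V, Z) = -2
Function('u')(l) = Add(2, l) (Function('u')(l) = Add(l, 2) = Add(2, l))
g = -91 (g = Add(Mul(-8, 12), 5) = Add(-96, 5) = -91)
Mul(Add(40, Function('S')(1, -21)), Add(Function('u')(0), g)) = Mul(Add(40, -2), Add(Add(2, 0), -91)) = Mul(38, Add(2, -91)) = Mul(38, -89) = -3382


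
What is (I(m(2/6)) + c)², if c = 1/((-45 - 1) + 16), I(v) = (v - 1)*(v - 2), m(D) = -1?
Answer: 32041/900 ≈ 35.601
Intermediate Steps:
I(v) = (-1 + v)*(-2 + v)
c = -1/30 (c = 1/(-46 + 16) = 1/(-30) = -1/30 ≈ -0.033333)
(I(m(2/6)) + c)² = ((2 + (-1)² - 3*(-1)) - 1/30)² = ((2 + 1 + 3) - 1/30)² = (6 - 1/30)² = (179/30)² = 32041/900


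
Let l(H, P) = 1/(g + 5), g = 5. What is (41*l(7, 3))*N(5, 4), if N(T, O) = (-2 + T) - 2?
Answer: 41/10 ≈ 4.1000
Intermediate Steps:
N(T, O) = -4 + T
l(H, P) = ⅒ (l(H, P) = 1/(5 + 5) = 1/10 = ⅒)
(41*l(7, 3))*N(5, 4) = (41*(⅒))*(-4 + 5) = (41/10)*1 = 41/10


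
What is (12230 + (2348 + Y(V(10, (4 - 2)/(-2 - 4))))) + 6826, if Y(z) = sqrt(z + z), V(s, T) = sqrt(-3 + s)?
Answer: 21404 + sqrt(2)*7**(1/4) ≈ 21406.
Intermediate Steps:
Y(z) = sqrt(2)*sqrt(z) (Y(z) = sqrt(2*z) = sqrt(2)*sqrt(z))
(12230 + (2348 + Y(V(10, (4 - 2)/(-2 - 4))))) + 6826 = (12230 + (2348 + sqrt(2)*sqrt(sqrt(-3 + 10)))) + 6826 = (12230 + (2348 + sqrt(2)*sqrt(sqrt(7)))) + 6826 = (12230 + (2348 + sqrt(2)*7**(1/4))) + 6826 = (14578 + sqrt(2)*7**(1/4)) + 6826 = 21404 + sqrt(2)*7**(1/4)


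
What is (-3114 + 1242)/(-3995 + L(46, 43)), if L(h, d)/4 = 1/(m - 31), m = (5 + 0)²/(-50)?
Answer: 9072/19361 ≈ 0.46857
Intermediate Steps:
m = -½ (m = 5²*(-1/50) = 25*(-1/50) = -½ ≈ -0.50000)
L(h, d) = -8/63 (L(h, d) = 4/(-½ - 31) = 4/(-63/2) = 4*(-2/63) = -8/63)
(-3114 + 1242)/(-3995 + L(46, 43)) = (-3114 + 1242)/(-3995 - 8/63) = -1872/(-251693/63) = -1872*(-63/251693) = 9072/19361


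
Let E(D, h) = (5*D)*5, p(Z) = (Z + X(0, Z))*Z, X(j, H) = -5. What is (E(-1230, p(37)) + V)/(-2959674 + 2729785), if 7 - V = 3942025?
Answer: 3972768/229889 ≈ 17.281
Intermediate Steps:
V = -3942018 (V = 7 - 1*3942025 = 7 - 3942025 = -3942018)
p(Z) = Z*(-5 + Z) (p(Z) = (Z - 5)*Z = (-5 + Z)*Z = Z*(-5 + Z))
E(D, h) = 25*D
(E(-1230, p(37)) + V)/(-2959674 + 2729785) = (25*(-1230) - 3942018)/(-2959674 + 2729785) = (-30750 - 3942018)/(-229889) = -3972768*(-1/229889) = 3972768/229889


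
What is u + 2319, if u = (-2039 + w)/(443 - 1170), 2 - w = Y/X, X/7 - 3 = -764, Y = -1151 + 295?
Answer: 8991710506/3872729 ≈ 2321.8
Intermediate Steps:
Y = -856
X = -5327 (X = 21 + 7*(-764) = 21 - 5348 = -5327)
w = 9798/5327 (w = 2 - (-856)/(-5327) = 2 - (-856)*(-1)/5327 = 2 - 1*856/5327 = 2 - 856/5327 = 9798/5327 ≈ 1.8393)
u = 10851955/3872729 (u = (-2039 + 9798/5327)/(443 - 1170) = -10851955/5327/(-727) = -10851955/5327*(-1/727) = 10851955/3872729 ≈ 2.8021)
u + 2319 = 10851955/3872729 + 2319 = 8991710506/3872729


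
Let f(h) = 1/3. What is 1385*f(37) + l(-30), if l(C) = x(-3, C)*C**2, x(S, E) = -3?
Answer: -6715/3 ≈ -2238.3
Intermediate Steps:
f(h) = 1/3
l(C) = -3*C**2
1385*f(37) + l(-30) = 1385*(1/3) - 3*(-30)**2 = 1385/3 - 3*900 = 1385/3 - 2700 = -6715/3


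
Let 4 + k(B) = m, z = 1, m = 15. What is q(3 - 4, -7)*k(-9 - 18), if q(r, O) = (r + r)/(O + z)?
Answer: 11/3 ≈ 3.6667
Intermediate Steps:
q(r, O) = 2*r/(1 + O) (q(r, O) = (r + r)/(O + 1) = (2*r)/(1 + O) = 2*r/(1 + O))
k(B) = 11 (k(B) = -4 + 15 = 11)
q(3 - 4, -7)*k(-9 - 18) = (2*(3 - 4)/(1 - 7))*11 = (2*(-1)/(-6))*11 = (2*(-1)*(-⅙))*11 = (⅓)*11 = 11/3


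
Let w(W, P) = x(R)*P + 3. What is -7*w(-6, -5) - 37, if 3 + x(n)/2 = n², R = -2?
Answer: 12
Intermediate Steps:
x(n) = -6 + 2*n²
w(W, P) = 3 + 2*P (w(W, P) = (-6 + 2*(-2)²)*P + 3 = (-6 + 2*4)*P + 3 = (-6 + 8)*P + 3 = 2*P + 3 = 3 + 2*P)
-7*w(-6, -5) - 37 = -7*(3 + 2*(-5)) - 37 = -7*(3 - 10) - 37 = -7*(-7) - 37 = 49 - 37 = 12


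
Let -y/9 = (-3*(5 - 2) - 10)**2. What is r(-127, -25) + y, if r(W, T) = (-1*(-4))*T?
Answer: -3349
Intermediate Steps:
r(W, T) = 4*T
y = -3249 (y = -9*(-3*(5 - 2) - 10)**2 = -9*(-3*3 - 10)**2 = -9*(-9 - 10)**2 = -9*(-19)**2 = -9*361 = -3249)
r(-127, -25) + y = 4*(-25) - 3249 = -100 - 3249 = -3349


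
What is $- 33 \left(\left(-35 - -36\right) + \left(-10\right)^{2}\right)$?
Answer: $-3333$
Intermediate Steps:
$- 33 \left(\left(-35 - -36\right) + \left(-10\right)^{2}\right) = - 33 \left(\left(-35 + 36\right) + 100\right) = - 33 \left(1 + 100\right) = \left(-33\right) 101 = -3333$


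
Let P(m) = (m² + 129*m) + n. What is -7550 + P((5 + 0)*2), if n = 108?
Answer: -6052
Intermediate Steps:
P(m) = 108 + m² + 129*m (P(m) = (m² + 129*m) + 108 = 108 + m² + 129*m)
-7550 + P((5 + 0)*2) = -7550 + (108 + ((5 + 0)*2)² + 129*((5 + 0)*2)) = -7550 + (108 + (5*2)² + 129*(5*2)) = -7550 + (108 + 10² + 129*10) = -7550 + (108 + 100 + 1290) = -7550 + 1498 = -6052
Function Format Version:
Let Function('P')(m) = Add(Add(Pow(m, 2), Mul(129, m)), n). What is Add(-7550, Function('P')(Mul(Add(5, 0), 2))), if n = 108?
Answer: -6052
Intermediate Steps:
Function('P')(m) = Add(108, Pow(m, 2), Mul(129, m)) (Function('P')(m) = Add(Add(Pow(m, 2), Mul(129, m)), 108) = Add(108, Pow(m, 2), Mul(129, m)))
Add(-7550, Function('P')(Mul(Add(5, 0), 2))) = Add(-7550, Add(108, Pow(Mul(Add(5, 0), 2), 2), Mul(129, Mul(Add(5, 0), 2)))) = Add(-7550, Add(108, Pow(Mul(5, 2), 2), Mul(129, Mul(5, 2)))) = Add(-7550, Add(108, Pow(10, 2), Mul(129, 10))) = Add(-7550, Add(108, 100, 1290)) = Add(-7550, 1498) = -6052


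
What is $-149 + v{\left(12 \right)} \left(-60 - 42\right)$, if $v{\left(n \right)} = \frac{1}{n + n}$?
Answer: $- \frac{613}{4} \approx -153.25$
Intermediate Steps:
$v{\left(n \right)} = \frac{1}{2 n}$
$-149 + v{\left(12 \right)} \left(-60 - 42\right) = -149 + \frac{1}{2 \cdot 12} \left(-60 - 42\right) = -149 + \frac{1}{2} \cdot \frac{1}{12} \left(-60 - 42\right) = -149 + \frac{1}{24} \left(-102\right) = -149 - \frac{17}{4} = - \frac{613}{4}$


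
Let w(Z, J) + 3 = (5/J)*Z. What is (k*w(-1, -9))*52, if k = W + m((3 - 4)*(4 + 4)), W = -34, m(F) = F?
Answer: 16016/3 ≈ 5338.7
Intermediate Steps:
w(Z, J) = -3 + 5*Z/J (w(Z, J) = -3 + (5/J)*Z = -3 + 5*Z/J)
k = -42 (k = -34 + (3 - 4)*(4 + 4) = -34 - 1*8 = -34 - 8 = -42)
(k*w(-1, -9))*52 = -42*(-3 + 5*(-1)/(-9))*52 = -42*(-3 + 5*(-1)*(-1/9))*52 = -42*(-3 + 5/9)*52 = -42*(-22/9)*52 = (308/3)*52 = 16016/3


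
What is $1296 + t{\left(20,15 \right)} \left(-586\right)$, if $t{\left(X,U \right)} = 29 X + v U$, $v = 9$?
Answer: $-417694$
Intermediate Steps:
$t{\left(X,U \right)} = 9 U + 29 X$ ($t{\left(X,U \right)} = 29 X + 9 U = 9 U + 29 X$)
$1296 + t{\left(20,15 \right)} \left(-586\right) = 1296 + \left(9 \cdot 15 + 29 \cdot 20\right) \left(-586\right) = 1296 + \left(135 + 580\right) \left(-586\right) = 1296 + 715 \left(-586\right) = 1296 - 418990 = -417694$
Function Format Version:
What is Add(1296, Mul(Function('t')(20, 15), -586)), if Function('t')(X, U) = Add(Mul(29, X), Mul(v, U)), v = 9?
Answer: -417694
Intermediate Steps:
Function('t')(X, U) = Add(Mul(9, U), Mul(29, X)) (Function('t')(X, U) = Add(Mul(29, X), Mul(9, U)) = Add(Mul(9, U), Mul(29, X)))
Add(1296, Mul(Function('t')(20, 15), -586)) = Add(1296, Mul(Add(Mul(9, 15), Mul(29, 20)), -586)) = Add(1296, Mul(Add(135, 580), -586)) = Add(1296, Mul(715, -586)) = Add(1296, -418990) = -417694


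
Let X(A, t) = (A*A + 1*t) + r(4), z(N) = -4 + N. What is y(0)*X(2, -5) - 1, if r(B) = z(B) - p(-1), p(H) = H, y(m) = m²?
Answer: -1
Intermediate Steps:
r(B) = -3 + B (r(B) = (-4 + B) - 1*(-1) = (-4 + B) + 1 = -3 + B)
X(A, t) = 1 + t + A² (X(A, t) = (A*A + 1*t) + (-3 + 4) = (A² + t) + 1 = (t + A²) + 1 = 1 + t + A²)
y(0)*X(2, -5) - 1 = 0²*(1 - 5 + 2²) - 1 = 0*(1 - 5 + 4) - 1 = 0*0 - 1 = 0 - 1 = -1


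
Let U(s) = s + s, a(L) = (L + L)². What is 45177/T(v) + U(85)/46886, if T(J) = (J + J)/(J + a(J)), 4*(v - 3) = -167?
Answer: -4797029386/1379 ≈ -3.4786e+6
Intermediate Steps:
v = -155/4 (v = 3 + (¼)*(-167) = 3 - 167/4 = -155/4 ≈ -38.750)
a(L) = 4*L² (a(L) = (2*L)² = 4*L²)
U(s) = 2*s
T(J) = 2*J/(J + 4*J²) (T(J) = (J + J)/(J + 4*J²) = (2*J)/(J + 4*J²) = 2*J/(J + 4*J²))
45177/T(v) + U(85)/46886 = 45177/((2/(1 + 4*(-155/4)))) + (2*85)/46886 = 45177/((2/(1 - 155))) + 170*(1/46886) = 45177/((2/(-154))) + 5/1379 = 45177/((2*(-1/154))) + 5/1379 = 45177/(-1/77) + 5/1379 = 45177*(-77) + 5/1379 = -3478629 + 5/1379 = -4797029386/1379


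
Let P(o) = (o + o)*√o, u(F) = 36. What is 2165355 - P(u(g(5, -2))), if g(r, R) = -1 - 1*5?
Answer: 2164923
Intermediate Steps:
g(r, R) = -6 (g(r, R) = -1 - 5 = -6)
P(o) = 2*o^(3/2) (P(o) = (2*o)*√o = 2*o^(3/2))
2165355 - P(u(g(5, -2))) = 2165355 - 2*36^(3/2) = 2165355 - 2*216 = 2165355 - 1*432 = 2165355 - 432 = 2164923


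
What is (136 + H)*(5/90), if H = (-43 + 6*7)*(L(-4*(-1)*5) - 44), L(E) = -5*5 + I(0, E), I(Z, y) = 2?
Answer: 203/18 ≈ 11.278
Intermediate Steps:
L(E) = -23 (L(E) = -5*5 + 2 = -25 + 2 = -23)
H = 67 (H = (-43 + 6*7)*(-23 - 44) = (-43 + 42)*(-67) = -1*(-67) = 67)
(136 + H)*(5/90) = (136 + 67)*(5/90) = 203*(5*(1/90)) = 203*(1/18) = 203/18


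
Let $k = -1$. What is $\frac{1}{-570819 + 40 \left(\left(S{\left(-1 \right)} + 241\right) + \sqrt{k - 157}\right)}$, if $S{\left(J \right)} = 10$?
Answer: $- \frac{560779}{314473339641} - \frac{40 i \sqrt{158}}{314473339641} \approx -1.7832 \cdot 10^{-6} - 1.5988 \cdot 10^{-9} i$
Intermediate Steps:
$\frac{1}{-570819 + 40 \left(\left(S{\left(-1 \right)} + 241\right) + \sqrt{k - 157}\right)} = \frac{1}{-570819 + 40 \left(\left(10 + 241\right) + \sqrt{-1 - 157}\right)} = \frac{1}{-570819 + 40 \left(251 + \sqrt{-158}\right)} = \frac{1}{-570819 + 40 \left(251 + i \sqrt{158}\right)} = \frac{1}{-570819 + \left(10040 + 40 i \sqrt{158}\right)} = \frac{1}{-560779 + 40 i \sqrt{158}}$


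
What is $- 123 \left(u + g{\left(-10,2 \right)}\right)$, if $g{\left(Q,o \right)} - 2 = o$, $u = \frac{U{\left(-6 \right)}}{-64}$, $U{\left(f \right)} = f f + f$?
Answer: $- \frac{13899}{32} \approx -434.34$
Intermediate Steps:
$U{\left(f \right)} = f + f^{2}$ ($U{\left(f \right)} = f^{2} + f = f + f^{2}$)
$u = - \frac{15}{32}$ ($u = \frac{\left(-6\right) \left(1 - 6\right)}{-64} = \left(-6\right) \left(-5\right) \left(- \frac{1}{64}\right) = 30 \left(- \frac{1}{64}\right) = - \frac{15}{32} \approx -0.46875$)
$g{\left(Q,o \right)} = 2 + o$
$- 123 \left(u + g{\left(-10,2 \right)}\right) = - 123 \left(- \frac{15}{32} + \left(2 + 2\right)\right) = - 123 \left(- \frac{15}{32} + 4\right) = \left(-123\right) \frac{113}{32} = - \frac{13899}{32}$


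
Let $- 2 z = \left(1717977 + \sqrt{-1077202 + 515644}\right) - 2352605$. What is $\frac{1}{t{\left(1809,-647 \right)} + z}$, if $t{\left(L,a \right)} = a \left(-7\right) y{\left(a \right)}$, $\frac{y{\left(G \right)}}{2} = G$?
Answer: $- \frac{11086424}{61454398834667} + \frac{i \sqrt{561558}}{61454398834667} \approx -1.804 \cdot 10^{-7} + 1.2194 \cdot 10^{-11} i$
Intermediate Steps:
$y{\left(G \right)} = 2 G$
$t{\left(L,a \right)} = - 14 a^{2}$ ($t{\left(L,a \right)} = a \left(-7\right) 2 a = - 7 a 2 a = - 14 a^{2}$)
$z = 317314 - \frac{i \sqrt{561558}}{2}$ ($z = - \frac{\left(1717977 + \sqrt{-1077202 + 515644}\right) - 2352605}{2} = - \frac{\left(1717977 + \sqrt{-561558}\right) - 2352605}{2} = - \frac{\left(1717977 + i \sqrt{561558}\right) - 2352605}{2} = - \frac{-634628 + i \sqrt{561558}}{2} = 317314 - \frac{i \sqrt{561558}}{2} \approx 3.1731 \cdot 10^{5} - 374.69 i$)
$\frac{1}{t{\left(1809,-647 \right)} + z} = \frac{1}{- 14 \left(-647\right)^{2} + \left(317314 - \frac{i \sqrt{561558}}{2}\right)} = \frac{1}{\left(-14\right) 418609 + \left(317314 - \frac{i \sqrt{561558}}{2}\right)} = \frac{1}{-5860526 + \left(317314 - \frac{i \sqrt{561558}}{2}\right)} = \frac{1}{-5543212 - \frac{i \sqrt{561558}}{2}}$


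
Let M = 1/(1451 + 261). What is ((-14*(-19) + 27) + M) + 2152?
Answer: 4185841/1712 ≈ 2445.0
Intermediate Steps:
M = 1/1712 ≈ 0.00058411
((-14*(-19) + 27) + M) + 2152 = ((-14*(-19) + 27) + 1/1712) + 2152 = ((266 + 27) + 1/1712) + 2152 = (293 + 1/1712) + 2152 = 501617/1712 + 2152 = 4185841/1712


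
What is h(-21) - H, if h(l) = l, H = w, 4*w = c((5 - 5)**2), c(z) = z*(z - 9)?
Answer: -21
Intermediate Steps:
c(z) = z*(-9 + z)
w = 0 (w = ((5 - 5)**2*(-9 + (5 - 5)**2))/4 = (0**2*(-9 + 0**2))/4 = (0*(-9 + 0))/4 = (0*(-9))/4 = (1/4)*0 = 0)
H = 0
h(-21) - H = -21 - 1*0 = -21 + 0 = -21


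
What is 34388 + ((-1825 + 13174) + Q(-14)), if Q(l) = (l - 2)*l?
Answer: 45961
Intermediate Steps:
Q(l) = l*(-2 + l) (Q(l) = (-2 + l)*l = l*(-2 + l))
34388 + ((-1825 + 13174) + Q(-14)) = 34388 + ((-1825 + 13174) - 14*(-2 - 14)) = 34388 + (11349 - 14*(-16)) = 34388 + (11349 + 224) = 34388 + 11573 = 45961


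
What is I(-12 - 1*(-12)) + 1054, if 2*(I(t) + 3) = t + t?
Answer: 1051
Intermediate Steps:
I(t) = -3 + t (I(t) = -3 + (t + t)/2 = -3 + (2*t)/2 = -3 + t)
I(-12 - 1*(-12)) + 1054 = (-3 + (-12 - 1*(-12))) + 1054 = (-3 + (-12 + 12)) + 1054 = (-3 + 0) + 1054 = -3 + 1054 = 1051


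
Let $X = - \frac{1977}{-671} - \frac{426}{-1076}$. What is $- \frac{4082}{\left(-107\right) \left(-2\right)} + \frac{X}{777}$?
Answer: $- \frac{190787368181}{10004337574} \approx -19.07$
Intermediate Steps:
$X = \frac{1206549}{360998}$ ($X = \left(-1977\right) \left(- \frac{1}{671}\right) - - \frac{213}{538} = \frac{1977}{671} + \frac{213}{538} = \frac{1206549}{360998} \approx 3.3423$)
$- \frac{4082}{\left(-107\right) \left(-2\right)} + \frac{X}{777} = - \frac{4082}{\left(-107\right) \left(-2\right)} + \frac{1206549}{360998 \cdot 777} = - \frac{4082}{214} + \frac{1206549}{360998} \cdot \frac{1}{777} = \left(-4082\right) \frac{1}{214} + \frac{402183}{93498482} = - \frac{2041}{107} + \frac{402183}{93498482} = - \frac{190787368181}{10004337574}$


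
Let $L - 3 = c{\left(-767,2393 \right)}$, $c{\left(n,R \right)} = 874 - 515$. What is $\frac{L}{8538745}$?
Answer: $\frac{362}{8538745} \approx 4.2395 \cdot 10^{-5}$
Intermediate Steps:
$c{\left(n,R \right)} = 359$ ($c{\left(n,R \right)} = 874 - 515 = 359$)
$L = 362$ ($L = 3 + 359 = 362$)
$\frac{L}{8538745} = \frac{362}{8538745}$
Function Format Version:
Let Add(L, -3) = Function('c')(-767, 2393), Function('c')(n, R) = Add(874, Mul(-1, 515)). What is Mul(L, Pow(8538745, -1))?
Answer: Rational(362, 8538745) ≈ 4.2395e-5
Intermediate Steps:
Function('c')(n, R) = 359 (Function('c')(n, R) = Add(874, -515) = 359)
L = 362 (L = Add(3, 359) = 362)
Mul(L, Pow(8538745, -1)) = Mul(362, Pow(8538745, -1)) = Mul(362, Rational(1, 8538745)) = Rational(362, 8538745)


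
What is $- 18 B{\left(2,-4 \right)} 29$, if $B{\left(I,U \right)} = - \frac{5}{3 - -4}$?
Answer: $\frac{2610}{7} \approx 372.86$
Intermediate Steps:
$B{\left(I,U \right)} = - \frac{5}{7}$ ($B{\left(I,U \right)} = - \frac{5}{3 + 4} = - \frac{5}{7}$)
$- 18 B{\left(2,-4 \right)} 29 = \left(-18\right) \left(- \frac{5}{7}\right) 29 = \frac{90}{7} \cdot 29 = \frac{2610}{7}$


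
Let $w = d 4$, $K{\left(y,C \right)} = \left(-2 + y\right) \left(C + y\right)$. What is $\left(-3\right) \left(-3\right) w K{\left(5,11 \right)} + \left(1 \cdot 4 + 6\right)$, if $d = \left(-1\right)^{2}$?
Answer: $1738$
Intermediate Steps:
$d = 1$
$w = 4$ ($w = 1 \cdot 4 = 4$)
$\left(-3\right) \left(-3\right) w K{\left(5,11 \right)} + \left(1 \cdot 4 + 6\right) = \left(-3\right) \left(-3\right) 4 \left(5^{2} - 22 - 10 + 11 \cdot 5\right) + \left(1 \cdot 4 + 6\right) = 9 \cdot 4 \left(25 - 22 - 10 + 55\right) + \left(4 + 6\right) = 36 \cdot 48 + 10 = 1728 + 10 = 1738$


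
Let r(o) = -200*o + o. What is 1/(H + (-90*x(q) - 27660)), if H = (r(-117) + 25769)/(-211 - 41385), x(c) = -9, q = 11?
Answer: -10399/279225413 ≈ -3.7242e-5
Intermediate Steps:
r(o) = -199*o
H = -12263/10399 (H = (-199*(-117) + 25769)/(-211 - 41385) = (23283 + 25769)/(-41596) = 49052*(-1/41596) = -12263/10399 ≈ -1.1792)
1/(H + (-90*x(q) - 27660)) = 1/(-12263/10399 + (-90*(-9) - 27660)) = 1/(-12263/10399 + (810 - 27660)) = 1/(-12263/10399 - 26850) = 1/(-279225413/10399) = -10399/279225413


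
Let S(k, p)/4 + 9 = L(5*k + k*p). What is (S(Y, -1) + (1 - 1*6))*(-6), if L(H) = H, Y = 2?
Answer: 54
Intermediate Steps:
S(k, p) = -36 + 20*k + 4*k*p (S(k, p) = -36 + 4*(5*k + k*p) = -36 + (20*k + 4*k*p) = -36 + 20*k + 4*k*p)
(S(Y, -1) + (1 - 1*6))*(-6) = ((-36 + 4*2*(5 - 1)) + (1 - 1*6))*(-6) = ((-36 + 4*2*4) + (1 - 6))*(-6) = ((-36 + 32) - 5)*(-6) = (-4 - 5)*(-6) = -9*(-6) = 54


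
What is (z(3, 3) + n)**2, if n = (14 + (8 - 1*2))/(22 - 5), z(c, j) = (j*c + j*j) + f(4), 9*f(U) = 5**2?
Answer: 11282881/23409 ≈ 481.99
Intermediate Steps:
f(U) = 25/9 (f(U) = (1/9)*5**2 = (1/9)*25 = 25/9)
z(c, j) = 25/9 + j**2 + c*j (z(c, j) = (j*c + j*j) + 25/9 = (c*j + j**2) + 25/9 = (j**2 + c*j) + 25/9 = 25/9 + j**2 + c*j)
n = 20/17 (n = (14 + (8 - 2))/17 = (14 + 6)*(1/17) = 20*(1/17) = 20/17 ≈ 1.1765)
(z(3, 3) + n)**2 = ((25/9 + 3**2 + 3*3) + 20/17)**2 = ((25/9 + 9 + 9) + 20/17)**2 = (187/9 + 20/17)**2 = (3359/153)**2 = 11282881/23409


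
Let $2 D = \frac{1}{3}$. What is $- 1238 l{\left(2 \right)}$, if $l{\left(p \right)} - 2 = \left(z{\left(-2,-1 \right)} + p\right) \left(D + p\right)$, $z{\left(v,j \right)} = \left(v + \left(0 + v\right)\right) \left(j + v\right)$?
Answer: $- \frac{120086}{3} \approx -40029.0$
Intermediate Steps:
$D = \frac{1}{6}$ ($D = \frac{1}{2 \cdot 3} = \frac{1}{2} \cdot \frac{1}{3} = \frac{1}{6} \approx 0.16667$)
$z{\left(v,j \right)} = 2 v \left(j + v\right)$ ($z{\left(v,j \right)} = \left(v + v\right) \left(j + v\right) = 2 v \left(j + v\right)$)
$l{\left(p \right)} = 2 + \left(12 + p\right) \left(\frac{1}{6} + p\right)$ ($l{\left(p \right)} = 2 + \left(2 \left(-2\right) \left(-1 - 2\right) + p\right) \left(\frac{1}{6} + p\right) = 2 + \left(2 \left(-2\right) \left(-3\right) + p\right) \left(\frac{1}{6} + p\right) = 2 + \left(12 + p\right) \left(\frac{1}{6} + p\right)$)
$- 1238 l{\left(2 \right)} = - 1238 \left(4 + 2^{2} + \frac{73}{6} \cdot 2\right) = - 1238 \left(4 + 4 + \frac{73}{3}\right) = \left(-1238\right) \frac{97}{3} = - \frac{120086}{3}$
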